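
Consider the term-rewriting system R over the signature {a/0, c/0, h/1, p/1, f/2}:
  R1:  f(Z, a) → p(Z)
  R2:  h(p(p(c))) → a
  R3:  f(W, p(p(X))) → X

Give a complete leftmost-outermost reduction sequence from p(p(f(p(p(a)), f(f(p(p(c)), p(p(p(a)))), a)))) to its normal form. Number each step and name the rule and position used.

p(p(a))

1. p(p(f(p(p(a)), f(f(p(p(c)), p(p(p(a)))), a))))  →  p(p(f(p(p(a)), p(f(p(p(c)), p(p(p(a))))))))   [R1 at 1.1.2]
2. p(p(f(p(p(a)), p(f(p(p(c)), p(p(p(a))))))))  →  p(p(f(p(p(a)), p(p(a)))))   [R3 at 1.1.2.1]
3. p(p(f(p(p(a)), p(p(a)))))  →  p(p(a))   [R3 at 1.1]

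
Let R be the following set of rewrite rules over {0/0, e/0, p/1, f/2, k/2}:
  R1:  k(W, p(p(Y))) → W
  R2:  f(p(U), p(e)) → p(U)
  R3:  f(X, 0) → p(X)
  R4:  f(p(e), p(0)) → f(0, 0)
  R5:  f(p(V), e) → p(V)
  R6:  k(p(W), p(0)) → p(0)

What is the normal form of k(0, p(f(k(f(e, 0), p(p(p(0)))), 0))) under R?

0

1. k(0, p(f(k(f(e, 0), p(p(p(0)))), 0)))  →  k(0, p(p(k(f(e, 0), p(p(p(0)))))))   [R3 at 2.1]
2. k(0, p(p(k(f(e, 0), p(p(p(0)))))))  →  0   [R1 at ε]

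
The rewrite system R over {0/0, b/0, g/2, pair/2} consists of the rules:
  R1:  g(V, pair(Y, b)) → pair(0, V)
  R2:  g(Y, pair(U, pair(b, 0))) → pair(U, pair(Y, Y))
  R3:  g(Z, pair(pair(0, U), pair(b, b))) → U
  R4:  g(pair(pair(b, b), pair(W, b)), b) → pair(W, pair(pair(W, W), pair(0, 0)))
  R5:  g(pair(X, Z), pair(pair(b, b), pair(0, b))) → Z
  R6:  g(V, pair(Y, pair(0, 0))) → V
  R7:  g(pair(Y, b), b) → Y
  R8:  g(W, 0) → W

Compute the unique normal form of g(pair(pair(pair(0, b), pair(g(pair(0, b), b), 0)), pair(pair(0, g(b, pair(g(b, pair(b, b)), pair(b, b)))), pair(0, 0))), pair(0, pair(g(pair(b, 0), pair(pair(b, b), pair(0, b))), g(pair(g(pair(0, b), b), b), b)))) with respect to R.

pair(pair(pair(0, b), pair(0, 0)), pair(pair(0, b), pair(0, 0)))

1. g(pair(pair(pair(0, b), pair(g(pair(0, b), b), 0)), pair(pair(0, g(b, pair(g(b, pair(b, b)), pair(b, b)))), pair(0, 0))), pair(0, pair(g(pair(b, 0), pair(pair(b, b), pair(0, b))), g(pair(g(pair(0, b), b), b), b))))  →  g(pair(pair(pair(0, b), pair(0, 0)), pair(pair(0, g(b, pair(g(b, pair(b, b)), pair(b, b)))), pair(0, 0))), pair(0, pair(g(pair(b, 0), pair(pair(b, b), pair(0, b))), g(pair(g(pair(0, b), b), b), b))))   [R7 at 1.1.2.1]
2. g(pair(pair(pair(0, b), pair(0, 0)), pair(pair(0, g(b, pair(g(b, pair(b, b)), pair(b, b)))), pair(0, 0))), pair(0, pair(g(pair(b, 0), pair(pair(b, b), pair(0, b))), g(pair(g(pair(0, b), b), b), b))))  →  g(pair(pair(pair(0, b), pair(0, 0)), pair(pair(0, g(b, pair(pair(0, b), pair(b, b)))), pair(0, 0))), pair(0, pair(g(pair(b, 0), pair(pair(b, b), pair(0, b))), g(pair(g(pair(0, b), b), b), b))))   [R1 at 1.2.1.2.2.1]
3. g(pair(pair(pair(0, b), pair(0, 0)), pair(pair(0, g(b, pair(pair(0, b), pair(b, b)))), pair(0, 0))), pair(0, pair(g(pair(b, 0), pair(pair(b, b), pair(0, b))), g(pair(g(pair(0, b), b), b), b))))  →  g(pair(pair(pair(0, b), pair(0, 0)), pair(pair(0, b), pair(0, 0))), pair(0, pair(g(pair(b, 0), pair(pair(b, b), pair(0, b))), g(pair(g(pair(0, b), b), b), b))))   [R3 at 1.2.1.2]
4. g(pair(pair(pair(0, b), pair(0, 0)), pair(pair(0, b), pair(0, 0))), pair(0, pair(g(pair(b, 0), pair(pair(b, b), pair(0, b))), g(pair(g(pair(0, b), b), b), b))))  →  g(pair(pair(pair(0, b), pair(0, 0)), pair(pair(0, b), pair(0, 0))), pair(0, pair(0, g(pair(g(pair(0, b), b), b), b))))   [R5 at 2.2.1]
5. g(pair(pair(pair(0, b), pair(0, 0)), pair(pair(0, b), pair(0, 0))), pair(0, pair(0, g(pair(g(pair(0, b), b), b), b))))  →  g(pair(pair(pair(0, b), pair(0, 0)), pair(pair(0, b), pair(0, 0))), pair(0, pair(0, g(pair(0, b), b))))   [R7 at 2.2.2]
6. g(pair(pair(pair(0, b), pair(0, 0)), pair(pair(0, b), pair(0, 0))), pair(0, pair(0, g(pair(0, b), b))))  →  g(pair(pair(pair(0, b), pair(0, 0)), pair(pair(0, b), pair(0, 0))), pair(0, pair(0, 0)))   [R7 at 2.2.2]
7. g(pair(pair(pair(0, b), pair(0, 0)), pair(pair(0, b), pair(0, 0))), pair(0, pair(0, 0)))  →  pair(pair(pair(0, b), pair(0, 0)), pair(pair(0, b), pair(0, 0)))   [R6 at ε]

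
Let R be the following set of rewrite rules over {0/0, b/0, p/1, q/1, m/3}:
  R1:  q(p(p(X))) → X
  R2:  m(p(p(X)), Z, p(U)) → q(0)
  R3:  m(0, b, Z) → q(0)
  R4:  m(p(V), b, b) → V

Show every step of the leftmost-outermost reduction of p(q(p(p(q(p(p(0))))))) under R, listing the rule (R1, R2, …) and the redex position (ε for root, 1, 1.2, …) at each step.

p(0)

1. p(q(p(p(q(p(p(0)))))))  →  p(q(p(p(0))))   [R1 at 1]
2. p(q(p(p(0))))  →  p(0)   [R1 at 1]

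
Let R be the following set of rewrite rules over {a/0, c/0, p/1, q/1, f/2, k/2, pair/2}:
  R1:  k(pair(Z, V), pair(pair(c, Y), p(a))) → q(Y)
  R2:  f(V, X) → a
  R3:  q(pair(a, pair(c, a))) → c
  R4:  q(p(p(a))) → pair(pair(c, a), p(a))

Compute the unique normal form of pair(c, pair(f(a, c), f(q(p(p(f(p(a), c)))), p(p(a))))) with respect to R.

1. pair(c, pair(f(a, c), f(q(p(p(f(p(a), c)))), p(p(a)))))  →  pair(c, pair(a, f(q(p(p(f(p(a), c)))), p(p(a)))))   [R2 at 2.1]
2. pair(c, pair(a, f(q(p(p(f(p(a), c)))), p(p(a)))))  →  pair(c, pair(a, a))   [R2 at 2.2]

pair(c, pair(a, a))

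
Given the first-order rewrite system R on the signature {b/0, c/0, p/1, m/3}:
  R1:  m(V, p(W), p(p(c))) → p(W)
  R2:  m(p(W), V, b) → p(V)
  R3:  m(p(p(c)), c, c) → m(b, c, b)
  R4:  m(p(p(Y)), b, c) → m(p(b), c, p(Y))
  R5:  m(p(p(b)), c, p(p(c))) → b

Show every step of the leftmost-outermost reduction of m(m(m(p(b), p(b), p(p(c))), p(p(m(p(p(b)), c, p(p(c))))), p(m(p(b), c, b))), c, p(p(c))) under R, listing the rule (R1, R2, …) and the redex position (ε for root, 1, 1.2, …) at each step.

b

1. m(m(m(p(b), p(b), p(p(c))), p(p(m(p(p(b)), c, p(p(c))))), p(m(p(b), c, b))), c, p(p(c)))  →  m(m(p(b), p(p(m(p(p(b)), c, p(p(c))))), p(m(p(b), c, b))), c, p(p(c)))   [R1 at 1.1]
2. m(m(p(b), p(p(m(p(p(b)), c, p(p(c))))), p(m(p(b), c, b))), c, p(p(c)))  →  m(m(p(b), p(p(b)), p(m(p(b), c, b))), c, p(p(c)))   [R5 at 1.2.1.1]
3. m(m(p(b), p(p(b)), p(m(p(b), c, b))), c, p(p(c)))  →  m(m(p(b), p(p(b)), p(p(c))), c, p(p(c)))   [R2 at 1.3.1]
4. m(m(p(b), p(p(b)), p(p(c))), c, p(p(c)))  →  m(p(p(b)), c, p(p(c)))   [R1 at 1]
5. m(p(p(b)), c, p(p(c)))  →  b   [R5 at ε]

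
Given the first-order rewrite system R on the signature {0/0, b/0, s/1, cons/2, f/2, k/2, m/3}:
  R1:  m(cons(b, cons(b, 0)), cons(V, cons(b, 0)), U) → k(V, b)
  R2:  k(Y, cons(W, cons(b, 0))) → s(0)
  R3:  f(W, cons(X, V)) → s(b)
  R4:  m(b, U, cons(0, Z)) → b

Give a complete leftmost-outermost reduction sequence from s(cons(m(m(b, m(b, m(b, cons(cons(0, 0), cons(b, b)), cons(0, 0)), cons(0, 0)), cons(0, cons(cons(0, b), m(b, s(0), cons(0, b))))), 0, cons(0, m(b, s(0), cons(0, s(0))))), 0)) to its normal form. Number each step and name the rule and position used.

1. s(cons(m(m(b, m(b, m(b, cons(cons(0, 0), cons(b, b)), cons(0, 0)), cons(0, 0)), cons(0, cons(cons(0, b), m(b, s(0), cons(0, b))))), 0, cons(0, m(b, s(0), cons(0, s(0))))), 0))  →  s(cons(m(b, 0, cons(0, m(b, s(0), cons(0, s(0))))), 0))   [R4 at 1.1.1]
2. s(cons(m(b, 0, cons(0, m(b, s(0), cons(0, s(0))))), 0))  →  s(cons(b, 0))   [R4 at 1.1]

s(cons(b, 0))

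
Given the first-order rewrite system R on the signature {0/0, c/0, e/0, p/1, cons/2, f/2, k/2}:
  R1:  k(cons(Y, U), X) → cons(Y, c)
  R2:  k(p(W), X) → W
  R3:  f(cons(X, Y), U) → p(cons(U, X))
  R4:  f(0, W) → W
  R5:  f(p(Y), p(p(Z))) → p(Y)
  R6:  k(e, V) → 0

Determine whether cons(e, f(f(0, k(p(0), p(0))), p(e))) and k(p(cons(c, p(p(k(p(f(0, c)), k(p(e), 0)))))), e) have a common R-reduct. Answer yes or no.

no — NF(t₁) = cons(e, p(e)), NF(t₂) = cons(c, p(p(c)))

Reduce t₁ = cons(e, f(f(0, k(p(0), p(0))), p(e))):
1. cons(e, f(f(0, k(p(0), p(0))), p(e)))  →  cons(e, f(k(p(0), p(0)), p(e)))   [R4 at 2.1]
2. cons(e, f(k(p(0), p(0)), p(e)))  →  cons(e, f(0, p(e)))   [R2 at 2.1]
3. cons(e, f(0, p(e)))  →  cons(e, p(e))   [R4 at 2]

Reduce t₂ = k(p(cons(c, p(p(k(p(f(0, c)), k(p(e), 0)))))), e):
1. k(p(cons(c, p(p(k(p(f(0, c)), k(p(e), 0)))))), e)  →  cons(c, p(p(k(p(f(0, c)), k(p(e), 0)))))   [R2 at ε]
2. cons(c, p(p(k(p(f(0, c)), k(p(e), 0)))))  →  cons(c, p(p(f(0, c))))   [R2 at 2.1.1]
3. cons(c, p(p(f(0, c))))  →  cons(c, p(p(c)))   [R4 at 2.1.1]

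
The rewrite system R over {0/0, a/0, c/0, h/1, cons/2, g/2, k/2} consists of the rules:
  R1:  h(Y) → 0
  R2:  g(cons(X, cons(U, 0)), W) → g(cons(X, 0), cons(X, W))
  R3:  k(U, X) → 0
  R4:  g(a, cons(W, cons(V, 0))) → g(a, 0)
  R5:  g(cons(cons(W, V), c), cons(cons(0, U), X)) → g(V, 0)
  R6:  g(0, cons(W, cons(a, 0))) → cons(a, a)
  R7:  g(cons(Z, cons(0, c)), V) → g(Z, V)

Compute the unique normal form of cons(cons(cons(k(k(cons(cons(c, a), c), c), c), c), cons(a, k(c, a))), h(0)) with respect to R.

cons(cons(cons(0, c), cons(a, 0)), 0)

1. cons(cons(cons(k(k(cons(cons(c, a), c), c), c), c), cons(a, k(c, a))), h(0))  →  cons(cons(cons(0, c), cons(a, k(c, a))), h(0))   [R3 at 1.1.1]
2. cons(cons(cons(0, c), cons(a, k(c, a))), h(0))  →  cons(cons(cons(0, c), cons(a, 0)), h(0))   [R3 at 1.2.2]
3. cons(cons(cons(0, c), cons(a, 0)), h(0))  →  cons(cons(cons(0, c), cons(a, 0)), 0)   [R1 at 2]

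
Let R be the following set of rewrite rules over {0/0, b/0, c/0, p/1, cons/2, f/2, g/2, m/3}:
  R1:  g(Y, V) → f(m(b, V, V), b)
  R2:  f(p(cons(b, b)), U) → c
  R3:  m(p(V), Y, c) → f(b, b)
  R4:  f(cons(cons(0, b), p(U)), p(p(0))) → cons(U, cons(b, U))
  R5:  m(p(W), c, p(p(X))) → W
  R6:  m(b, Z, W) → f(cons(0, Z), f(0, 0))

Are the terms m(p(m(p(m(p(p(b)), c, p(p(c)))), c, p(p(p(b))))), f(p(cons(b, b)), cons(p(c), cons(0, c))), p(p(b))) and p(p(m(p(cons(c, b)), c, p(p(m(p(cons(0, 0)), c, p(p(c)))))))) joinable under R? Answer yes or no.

no — NF(t₁) = p(b), NF(t₂) = p(p(cons(c, b)))

Reduce t₁ = m(p(m(p(m(p(p(b)), c, p(p(c)))), c, p(p(p(b))))), f(p(cons(b, b)), cons(p(c), cons(0, c))), p(p(b))):
1. m(p(m(p(m(p(p(b)), c, p(p(c)))), c, p(p(p(b))))), f(p(cons(b, b)), cons(p(c), cons(0, c))), p(p(b)))  →  m(p(m(p(p(b)), c, p(p(c)))), f(p(cons(b, b)), cons(p(c), cons(0, c))), p(p(b)))   [R5 at 1.1]
2. m(p(m(p(p(b)), c, p(p(c)))), f(p(cons(b, b)), cons(p(c), cons(0, c))), p(p(b)))  →  m(p(p(b)), f(p(cons(b, b)), cons(p(c), cons(0, c))), p(p(b)))   [R5 at 1.1]
3. m(p(p(b)), f(p(cons(b, b)), cons(p(c), cons(0, c))), p(p(b)))  →  m(p(p(b)), c, p(p(b)))   [R2 at 2]
4. m(p(p(b)), c, p(p(b)))  →  p(b)   [R5 at ε]

Reduce t₂ = p(p(m(p(cons(c, b)), c, p(p(m(p(cons(0, 0)), c, p(p(c)))))))):
1. p(p(m(p(cons(c, b)), c, p(p(m(p(cons(0, 0)), c, p(p(c))))))))  →  p(p(cons(c, b)))   [R5 at 1.1]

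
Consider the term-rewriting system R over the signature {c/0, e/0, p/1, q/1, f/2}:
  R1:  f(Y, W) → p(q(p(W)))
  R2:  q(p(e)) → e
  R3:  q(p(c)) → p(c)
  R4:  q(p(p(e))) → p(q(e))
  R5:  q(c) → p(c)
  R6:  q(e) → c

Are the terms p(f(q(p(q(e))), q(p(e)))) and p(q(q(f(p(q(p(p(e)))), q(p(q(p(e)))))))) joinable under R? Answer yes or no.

no — NF(t₁) = p(p(e)), NF(t₂) = p(c)

Reduce t₁ = p(f(q(p(q(e))), q(p(e)))):
1. p(f(q(p(q(e))), q(p(e))))  →  p(p(q(p(q(p(e))))))   [R1 at 1]
2. p(p(q(p(q(p(e))))))  →  p(p(q(p(e))))   [R2 at 1.1.1.1]
3. p(p(q(p(e))))  →  p(p(e))   [R2 at 1.1]

Reduce t₂ = p(q(q(f(p(q(p(p(e)))), q(p(q(p(e)))))))):
1. p(q(q(f(p(q(p(p(e)))), q(p(q(p(e))))))))  →  p(q(q(p(q(p(q(p(q(p(e))))))))))   [R1 at 1.1.1]
2. p(q(q(p(q(p(q(p(q(p(e))))))))))  →  p(q(q(p(q(p(q(p(e))))))))   [R2 at 1.1.1.1.1.1.1.1]
3. p(q(q(p(q(p(q(p(e))))))))  →  p(q(q(p(q(p(e))))))   [R2 at 1.1.1.1.1.1]
4. p(q(q(p(q(p(e))))))  →  p(q(q(p(e))))   [R2 at 1.1.1.1]
5. p(q(q(p(e))))  →  p(q(e))   [R2 at 1.1]
6. p(q(e))  →  p(c)   [R6 at 1]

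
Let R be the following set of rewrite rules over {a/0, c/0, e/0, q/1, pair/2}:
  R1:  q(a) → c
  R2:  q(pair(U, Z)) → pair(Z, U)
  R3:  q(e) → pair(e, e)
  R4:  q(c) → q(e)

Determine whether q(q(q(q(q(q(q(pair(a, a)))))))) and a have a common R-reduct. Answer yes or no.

Reduce t₁ = q(q(q(q(q(q(q(pair(a, a)))))))):
1. q(q(q(q(q(q(q(pair(a, a))))))))  →  q(q(q(q(q(q(pair(a, a)))))))   [R2 at 1.1.1.1.1.1]
2. q(q(q(q(q(q(pair(a, a)))))))  →  q(q(q(q(q(pair(a, a))))))   [R2 at 1.1.1.1.1]
3. q(q(q(q(q(pair(a, a))))))  →  q(q(q(q(pair(a, a)))))   [R2 at 1.1.1.1]
4. q(q(q(q(pair(a, a)))))  →  q(q(q(pair(a, a))))   [R2 at 1.1.1]
5. q(q(q(pair(a, a))))  →  q(q(pair(a, a)))   [R2 at 1.1]
6. q(q(pair(a, a)))  →  q(pair(a, a))   [R2 at 1]
7. q(pair(a, a))  →  pair(a, a)   [R2 at ε]

Reduce t₂ = a:

no — NF(t₁) = pair(a, a), NF(t₂) = a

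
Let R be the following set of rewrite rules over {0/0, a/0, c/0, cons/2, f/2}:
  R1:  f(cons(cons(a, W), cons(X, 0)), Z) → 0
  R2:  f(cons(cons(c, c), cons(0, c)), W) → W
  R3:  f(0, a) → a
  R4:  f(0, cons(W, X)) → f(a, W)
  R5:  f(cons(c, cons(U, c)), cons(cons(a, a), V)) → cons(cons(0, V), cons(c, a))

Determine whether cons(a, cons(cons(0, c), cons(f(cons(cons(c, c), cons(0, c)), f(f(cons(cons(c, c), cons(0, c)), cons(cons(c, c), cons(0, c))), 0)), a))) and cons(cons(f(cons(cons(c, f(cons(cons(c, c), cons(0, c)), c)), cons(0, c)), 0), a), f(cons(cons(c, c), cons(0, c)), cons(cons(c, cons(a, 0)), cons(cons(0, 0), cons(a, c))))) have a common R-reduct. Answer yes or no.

Reduce t₁ = cons(a, cons(cons(0, c), cons(f(cons(cons(c, c), cons(0, c)), f(f(cons(cons(c, c), cons(0, c)), cons(cons(c, c), cons(0, c))), 0)), a))):
1. cons(a, cons(cons(0, c), cons(f(cons(cons(c, c), cons(0, c)), f(f(cons(cons(c, c), cons(0, c)), cons(cons(c, c), cons(0, c))), 0)), a)))  →  cons(a, cons(cons(0, c), cons(f(f(cons(cons(c, c), cons(0, c)), cons(cons(c, c), cons(0, c))), 0), a)))   [R2 at 2.2.1]
2. cons(a, cons(cons(0, c), cons(f(f(cons(cons(c, c), cons(0, c)), cons(cons(c, c), cons(0, c))), 0), a)))  →  cons(a, cons(cons(0, c), cons(f(cons(cons(c, c), cons(0, c)), 0), a)))   [R2 at 2.2.1.1]
3. cons(a, cons(cons(0, c), cons(f(cons(cons(c, c), cons(0, c)), 0), a)))  →  cons(a, cons(cons(0, c), cons(0, a)))   [R2 at 2.2.1]

Reduce t₂ = cons(cons(f(cons(cons(c, f(cons(cons(c, c), cons(0, c)), c)), cons(0, c)), 0), a), f(cons(cons(c, c), cons(0, c)), cons(cons(c, cons(a, 0)), cons(cons(0, 0), cons(a, c))))):
1. cons(cons(f(cons(cons(c, f(cons(cons(c, c), cons(0, c)), c)), cons(0, c)), 0), a), f(cons(cons(c, c), cons(0, c)), cons(cons(c, cons(a, 0)), cons(cons(0, 0), cons(a, c)))))  →  cons(cons(f(cons(cons(c, c), cons(0, c)), 0), a), f(cons(cons(c, c), cons(0, c)), cons(cons(c, cons(a, 0)), cons(cons(0, 0), cons(a, c)))))   [R2 at 1.1.1.1.2]
2. cons(cons(f(cons(cons(c, c), cons(0, c)), 0), a), f(cons(cons(c, c), cons(0, c)), cons(cons(c, cons(a, 0)), cons(cons(0, 0), cons(a, c)))))  →  cons(cons(0, a), f(cons(cons(c, c), cons(0, c)), cons(cons(c, cons(a, 0)), cons(cons(0, 0), cons(a, c)))))   [R2 at 1.1]
3. cons(cons(0, a), f(cons(cons(c, c), cons(0, c)), cons(cons(c, cons(a, 0)), cons(cons(0, 0), cons(a, c)))))  →  cons(cons(0, a), cons(cons(c, cons(a, 0)), cons(cons(0, 0), cons(a, c))))   [R2 at 2]

no — NF(t₁) = cons(a, cons(cons(0, c), cons(0, a))), NF(t₂) = cons(cons(0, a), cons(cons(c, cons(a, 0)), cons(cons(0, 0), cons(a, c))))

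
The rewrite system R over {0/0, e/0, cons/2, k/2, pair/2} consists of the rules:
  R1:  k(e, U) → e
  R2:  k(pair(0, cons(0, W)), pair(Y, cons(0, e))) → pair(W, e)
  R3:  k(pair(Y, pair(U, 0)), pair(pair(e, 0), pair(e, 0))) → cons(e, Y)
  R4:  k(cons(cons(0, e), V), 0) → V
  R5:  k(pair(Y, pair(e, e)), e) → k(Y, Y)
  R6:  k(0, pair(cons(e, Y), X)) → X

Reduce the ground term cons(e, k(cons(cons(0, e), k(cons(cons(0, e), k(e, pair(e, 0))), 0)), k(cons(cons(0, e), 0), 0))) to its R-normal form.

1. cons(e, k(cons(cons(0, e), k(cons(cons(0, e), k(e, pair(e, 0))), 0)), k(cons(cons(0, e), 0), 0)))  →  cons(e, k(cons(cons(0, e), k(e, pair(e, 0))), k(cons(cons(0, e), 0), 0)))   [R4 at 2.1.2]
2. cons(e, k(cons(cons(0, e), k(e, pair(e, 0))), k(cons(cons(0, e), 0), 0)))  →  cons(e, k(cons(cons(0, e), e), k(cons(cons(0, e), 0), 0)))   [R1 at 2.1.2]
3. cons(e, k(cons(cons(0, e), e), k(cons(cons(0, e), 0), 0)))  →  cons(e, k(cons(cons(0, e), e), 0))   [R4 at 2.2]
4. cons(e, k(cons(cons(0, e), e), 0))  →  cons(e, e)   [R4 at 2]

cons(e, e)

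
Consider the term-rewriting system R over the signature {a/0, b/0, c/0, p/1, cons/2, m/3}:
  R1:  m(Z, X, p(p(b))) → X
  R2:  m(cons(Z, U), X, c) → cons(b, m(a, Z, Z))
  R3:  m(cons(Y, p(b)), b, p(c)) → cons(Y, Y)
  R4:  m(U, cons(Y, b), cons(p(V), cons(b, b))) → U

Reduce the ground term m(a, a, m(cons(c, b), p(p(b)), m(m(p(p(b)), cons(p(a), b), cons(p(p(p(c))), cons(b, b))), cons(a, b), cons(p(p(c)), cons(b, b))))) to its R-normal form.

1. m(a, a, m(cons(c, b), p(p(b)), m(m(p(p(b)), cons(p(a), b), cons(p(p(p(c))), cons(b, b))), cons(a, b), cons(p(p(c)), cons(b, b)))))  →  m(a, a, m(cons(c, b), p(p(b)), m(p(p(b)), cons(p(a), b), cons(p(p(p(c))), cons(b, b)))))   [R4 at 3.3]
2. m(a, a, m(cons(c, b), p(p(b)), m(p(p(b)), cons(p(a), b), cons(p(p(p(c))), cons(b, b)))))  →  m(a, a, m(cons(c, b), p(p(b)), p(p(b))))   [R4 at 3.3]
3. m(a, a, m(cons(c, b), p(p(b)), p(p(b))))  →  m(a, a, p(p(b)))   [R1 at 3]
4. m(a, a, p(p(b)))  →  a   [R1 at ε]

a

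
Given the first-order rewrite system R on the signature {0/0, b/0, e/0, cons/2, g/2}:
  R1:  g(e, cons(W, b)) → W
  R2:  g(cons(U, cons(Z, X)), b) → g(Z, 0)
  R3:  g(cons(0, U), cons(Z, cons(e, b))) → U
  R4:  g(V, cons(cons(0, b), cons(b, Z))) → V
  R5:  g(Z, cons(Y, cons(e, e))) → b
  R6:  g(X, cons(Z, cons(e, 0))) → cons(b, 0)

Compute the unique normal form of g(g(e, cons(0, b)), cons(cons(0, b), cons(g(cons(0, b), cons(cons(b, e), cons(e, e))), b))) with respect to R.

0

1. g(g(e, cons(0, b)), cons(cons(0, b), cons(g(cons(0, b), cons(cons(b, e), cons(e, e))), b)))  →  g(0, cons(cons(0, b), cons(g(cons(0, b), cons(cons(b, e), cons(e, e))), b)))   [R1 at 1]
2. g(0, cons(cons(0, b), cons(g(cons(0, b), cons(cons(b, e), cons(e, e))), b)))  →  g(0, cons(cons(0, b), cons(b, b)))   [R5 at 2.2.1]
3. g(0, cons(cons(0, b), cons(b, b)))  →  0   [R4 at ε]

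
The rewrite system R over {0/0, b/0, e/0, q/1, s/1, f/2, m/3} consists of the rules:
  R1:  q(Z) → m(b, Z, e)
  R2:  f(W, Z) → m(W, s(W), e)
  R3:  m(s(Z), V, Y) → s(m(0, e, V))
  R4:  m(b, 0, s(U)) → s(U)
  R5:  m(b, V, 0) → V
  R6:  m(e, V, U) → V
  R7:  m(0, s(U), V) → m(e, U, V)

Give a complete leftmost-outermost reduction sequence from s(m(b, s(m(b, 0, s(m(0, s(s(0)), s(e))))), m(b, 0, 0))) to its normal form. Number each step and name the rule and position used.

s(s(s(s(0))))

1. s(m(b, s(m(b, 0, s(m(0, s(s(0)), s(e))))), m(b, 0, 0)))  →  s(m(b, s(s(m(0, s(s(0)), s(e)))), m(b, 0, 0)))   [R4 at 1.2.1]
2. s(m(b, s(s(m(0, s(s(0)), s(e)))), m(b, 0, 0)))  →  s(m(b, s(s(m(e, s(0), s(e)))), m(b, 0, 0)))   [R7 at 1.2.1.1]
3. s(m(b, s(s(m(e, s(0), s(e)))), m(b, 0, 0)))  →  s(m(b, s(s(s(0))), m(b, 0, 0)))   [R6 at 1.2.1.1]
4. s(m(b, s(s(s(0))), m(b, 0, 0)))  →  s(m(b, s(s(s(0))), 0))   [R5 at 1.3]
5. s(m(b, s(s(s(0))), 0))  →  s(s(s(s(0))))   [R5 at 1]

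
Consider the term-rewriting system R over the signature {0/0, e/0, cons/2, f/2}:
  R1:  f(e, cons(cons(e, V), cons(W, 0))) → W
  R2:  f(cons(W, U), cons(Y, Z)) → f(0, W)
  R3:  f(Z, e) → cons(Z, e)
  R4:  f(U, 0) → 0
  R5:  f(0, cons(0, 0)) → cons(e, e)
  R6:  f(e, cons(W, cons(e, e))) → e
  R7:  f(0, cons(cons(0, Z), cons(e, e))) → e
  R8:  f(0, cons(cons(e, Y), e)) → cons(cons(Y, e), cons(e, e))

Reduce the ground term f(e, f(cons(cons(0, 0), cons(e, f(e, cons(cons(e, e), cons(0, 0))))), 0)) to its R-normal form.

0

1. f(e, f(cons(cons(0, 0), cons(e, f(e, cons(cons(e, e), cons(0, 0))))), 0))  →  f(e, 0)   [R4 at 2]
2. f(e, 0)  →  0   [R4 at ε]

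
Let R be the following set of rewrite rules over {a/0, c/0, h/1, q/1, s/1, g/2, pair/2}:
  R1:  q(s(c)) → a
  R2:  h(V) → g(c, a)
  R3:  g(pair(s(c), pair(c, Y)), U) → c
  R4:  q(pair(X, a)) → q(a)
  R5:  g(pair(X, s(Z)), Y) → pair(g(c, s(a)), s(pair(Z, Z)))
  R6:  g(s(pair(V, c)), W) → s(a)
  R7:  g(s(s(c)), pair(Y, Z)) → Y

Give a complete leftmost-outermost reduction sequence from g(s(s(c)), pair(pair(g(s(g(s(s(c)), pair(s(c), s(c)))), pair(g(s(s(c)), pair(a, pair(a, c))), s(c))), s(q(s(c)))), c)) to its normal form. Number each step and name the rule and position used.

1. g(s(s(c)), pair(pair(g(s(g(s(s(c)), pair(s(c), s(c)))), pair(g(s(s(c)), pair(a, pair(a, c))), s(c))), s(q(s(c)))), c))  →  pair(g(s(g(s(s(c)), pair(s(c), s(c)))), pair(g(s(s(c)), pair(a, pair(a, c))), s(c))), s(q(s(c))))   [R7 at ε]
2. pair(g(s(g(s(s(c)), pair(s(c), s(c)))), pair(g(s(s(c)), pair(a, pair(a, c))), s(c))), s(q(s(c))))  →  pair(g(s(s(c)), pair(g(s(s(c)), pair(a, pair(a, c))), s(c))), s(q(s(c))))   [R7 at 1.1.1]
3. pair(g(s(s(c)), pair(g(s(s(c)), pair(a, pair(a, c))), s(c))), s(q(s(c))))  →  pair(g(s(s(c)), pair(a, pair(a, c))), s(q(s(c))))   [R7 at 1]
4. pair(g(s(s(c)), pair(a, pair(a, c))), s(q(s(c))))  →  pair(a, s(q(s(c))))   [R7 at 1]
5. pair(a, s(q(s(c))))  →  pair(a, s(a))   [R1 at 2.1]

pair(a, s(a))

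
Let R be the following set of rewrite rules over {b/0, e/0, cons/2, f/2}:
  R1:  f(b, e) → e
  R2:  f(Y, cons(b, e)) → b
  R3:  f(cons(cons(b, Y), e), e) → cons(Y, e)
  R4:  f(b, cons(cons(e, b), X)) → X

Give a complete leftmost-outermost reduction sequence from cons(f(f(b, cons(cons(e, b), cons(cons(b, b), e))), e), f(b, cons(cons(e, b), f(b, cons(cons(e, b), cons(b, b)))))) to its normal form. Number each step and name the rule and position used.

cons(cons(b, e), cons(b, b))

1. cons(f(f(b, cons(cons(e, b), cons(cons(b, b), e))), e), f(b, cons(cons(e, b), f(b, cons(cons(e, b), cons(b, b))))))  →  cons(f(cons(cons(b, b), e), e), f(b, cons(cons(e, b), f(b, cons(cons(e, b), cons(b, b))))))   [R4 at 1.1]
2. cons(f(cons(cons(b, b), e), e), f(b, cons(cons(e, b), f(b, cons(cons(e, b), cons(b, b))))))  →  cons(cons(b, e), f(b, cons(cons(e, b), f(b, cons(cons(e, b), cons(b, b))))))   [R3 at 1]
3. cons(cons(b, e), f(b, cons(cons(e, b), f(b, cons(cons(e, b), cons(b, b))))))  →  cons(cons(b, e), f(b, cons(cons(e, b), cons(b, b))))   [R4 at 2]
4. cons(cons(b, e), f(b, cons(cons(e, b), cons(b, b))))  →  cons(cons(b, e), cons(b, b))   [R4 at 2]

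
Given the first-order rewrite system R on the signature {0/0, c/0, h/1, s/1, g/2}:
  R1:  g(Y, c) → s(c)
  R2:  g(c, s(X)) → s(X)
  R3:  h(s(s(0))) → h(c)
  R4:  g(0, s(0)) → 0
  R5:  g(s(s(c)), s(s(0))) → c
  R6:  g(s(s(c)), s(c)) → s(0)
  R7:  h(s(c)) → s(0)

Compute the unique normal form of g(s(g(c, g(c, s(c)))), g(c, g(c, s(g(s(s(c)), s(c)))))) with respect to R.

c

1. g(s(g(c, g(c, s(c)))), g(c, g(c, s(g(s(s(c)), s(c))))))  →  g(s(g(c, s(c))), g(c, g(c, s(g(s(s(c)), s(c))))))   [R2 at 1.1.2]
2. g(s(g(c, s(c))), g(c, g(c, s(g(s(s(c)), s(c))))))  →  g(s(s(c)), g(c, g(c, s(g(s(s(c)), s(c))))))   [R2 at 1.1]
3. g(s(s(c)), g(c, g(c, s(g(s(s(c)), s(c))))))  →  g(s(s(c)), g(c, s(g(s(s(c)), s(c)))))   [R2 at 2.2]
4. g(s(s(c)), g(c, s(g(s(s(c)), s(c)))))  →  g(s(s(c)), s(g(s(s(c)), s(c))))   [R2 at 2]
5. g(s(s(c)), s(g(s(s(c)), s(c))))  →  g(s(s(c)), s(s(0)))   [R6 at 2.1]
6. g(s(s(c)), s(s(0)))  →  c   [R5 at ε]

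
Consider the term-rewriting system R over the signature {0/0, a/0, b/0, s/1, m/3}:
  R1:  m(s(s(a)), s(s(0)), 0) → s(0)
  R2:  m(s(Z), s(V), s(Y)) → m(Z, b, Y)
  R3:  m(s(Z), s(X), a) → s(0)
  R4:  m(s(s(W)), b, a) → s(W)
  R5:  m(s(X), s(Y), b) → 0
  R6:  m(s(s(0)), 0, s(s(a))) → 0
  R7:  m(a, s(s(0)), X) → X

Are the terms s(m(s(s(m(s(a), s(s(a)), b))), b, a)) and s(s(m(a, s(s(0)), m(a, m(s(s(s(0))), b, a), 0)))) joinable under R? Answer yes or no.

yes — NF(t₁) = s(s(0)), NF(t₂) = s(s(0))

Reduce t₁ = s(m(s(s(m(s(a), s(s(a)), b))), b, a)):
1. s(m(s(s(m(s(a), s(s(a)), b))), b, a))  →  s(s(m(s(a), s(s(a)), b)))   [R4 at 1]
2. s(s(m(s(a), s(s(a)), b)))  →  s(s(0))   [R5 at 1.1]

Reduce t₂ = s(s(m(a, s(s(0)), m(a, m(s(s(s(0))), b, a), 0)))):
1. s(s(m(a, s(s(0)), m(a, m(s(s(s(0))), b, a), 0))))  →  s(s(m(a, m(s(s(s(0))), b, a), 0)))   [R7 at 1.1]
2. s(s(m(a, m(s(s(s(0))), b, a), 0)))  →  s(s(m(a, s(s(0)), 0)))   [R4 at 1.1.2]
3. s(s(m(a, s(s(0)), 0)))  →  s(s(0))   [R7 at 1.1]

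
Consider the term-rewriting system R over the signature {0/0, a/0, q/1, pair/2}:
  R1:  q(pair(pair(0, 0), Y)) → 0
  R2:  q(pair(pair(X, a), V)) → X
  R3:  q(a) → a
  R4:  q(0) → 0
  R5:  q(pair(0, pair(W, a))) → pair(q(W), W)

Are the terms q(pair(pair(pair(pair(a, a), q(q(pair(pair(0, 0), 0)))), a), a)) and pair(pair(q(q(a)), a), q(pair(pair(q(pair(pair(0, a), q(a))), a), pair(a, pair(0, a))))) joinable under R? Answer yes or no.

Reduce t₁ = q(pair(pair(pair(pair(a, a), q(q(pair(pair(0, 0), 0)))), a), a)):
1. q(pair(pair(pair(pair(a, a), q(q(pair(pair(0, 0), 0)))), a), a))  →  pair(pair(a, a), q(q(pair(pair(0, 0), 0))))   [R2 at ε]
2. pair(pair(a, a), q(q(pair(pair(0, 0), 0))))  →  pair(pair(a, a), q(0))   [R1 at 2.1]
3. pair(pair(a, a), q(0))  →  pair(pair(a, a), 0)   [R4 at 2]

Reduce t₂ = pair(pair(q(q(a)), a), q(pair(pair(q(pair(pair(0, a), q(a))), a), pair(a, pair(0, a))))):
1. pair(pair(q(q(a)), a), q(pair(pair(q(pair(pair(0, a), q(a))), a), pair(a, pair(0, a)))))  →  pair(pair(q(a), a), q(pair(pair(q(pair(pair(0, a), q(a))), a), pair(a, pair(0, a)))))   [R3 at 1.1.1]
2. pair(pair(q(a), a), q(pair(pair(q(pair(pair(0, a), q(a))), a), pair(a, pair(0, a)))))  →  pair(pair(a, a), q(pair(pair(q(pair(pair(0, a), q(a))), a), pair(a, pair(0, a)))))   [R3 at 1.1]
3. pair(pair(a, a), q(pair(pair(q(pair(pair(0, a), q(a))), a), pair(a, pair(0, a)))))  →  pair(pair(a, a), q(pair(pair(0, a), q(a))))   [R2 at 2]
4. pair(pair(a, a), q(pair(pair(0, a), q(a))))  →  pair(pair(a, a), 0)   [R2 at 2]

yes — NF(t₁) = pair(pair(a, a), 0), NF(t₂) = pair(pair(a, a), 0)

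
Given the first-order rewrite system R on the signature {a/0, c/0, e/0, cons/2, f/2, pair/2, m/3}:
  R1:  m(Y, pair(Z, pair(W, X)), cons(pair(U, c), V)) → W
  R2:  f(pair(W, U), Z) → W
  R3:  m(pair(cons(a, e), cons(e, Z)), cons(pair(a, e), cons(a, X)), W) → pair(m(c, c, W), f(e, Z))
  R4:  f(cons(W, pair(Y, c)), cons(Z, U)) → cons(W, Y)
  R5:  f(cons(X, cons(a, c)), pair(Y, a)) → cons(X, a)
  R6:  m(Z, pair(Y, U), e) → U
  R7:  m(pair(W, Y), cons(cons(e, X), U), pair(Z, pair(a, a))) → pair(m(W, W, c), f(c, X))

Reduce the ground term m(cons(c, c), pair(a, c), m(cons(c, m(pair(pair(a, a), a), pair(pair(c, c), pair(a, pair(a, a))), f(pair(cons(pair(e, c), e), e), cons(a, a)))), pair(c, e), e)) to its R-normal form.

c

1. m(cons(c, c), pair(a, c), m(cons(c, m(pair(pair(a, a), a), pair(pair(c, c), pair(a, pair(a, a))), f(pair(cons(pair(e, c), e), e), cons(a, a)))), pair(c, e), e))  →  m(cons(c, c), pair(a, c), e)   [R6 at 3]
2. m(cons(c, c), pair(a, c), e)  →  c   [R6 at ε]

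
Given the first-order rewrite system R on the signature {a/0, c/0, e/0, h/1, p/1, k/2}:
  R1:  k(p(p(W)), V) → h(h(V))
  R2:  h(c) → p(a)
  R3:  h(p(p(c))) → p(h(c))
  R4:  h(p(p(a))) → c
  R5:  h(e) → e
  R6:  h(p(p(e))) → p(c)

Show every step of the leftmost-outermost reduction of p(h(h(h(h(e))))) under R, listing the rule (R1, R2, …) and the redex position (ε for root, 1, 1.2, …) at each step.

1. p(h(h(h(h(e)))))  →  p(h(h(h(e))))   [R5 at 1.1.1.1]
2. p(h(h(h(e))))  →  p(h(h(e)))   [R5 at 1.1.1]
3. p(h(h(e)))  →  p(h(e))   [R5 at 1.1]
4. p(h(e))  →  p(e)   [R5 at 1]

p(e)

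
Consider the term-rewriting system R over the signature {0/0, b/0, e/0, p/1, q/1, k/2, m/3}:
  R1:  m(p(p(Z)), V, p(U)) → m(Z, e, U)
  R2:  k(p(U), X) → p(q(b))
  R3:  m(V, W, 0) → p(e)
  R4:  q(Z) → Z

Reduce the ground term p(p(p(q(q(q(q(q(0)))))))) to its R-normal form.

1. p(p(p(q(q(q(q(q(0))))))))  →  p(p(p(q(q(q(q(0)))))))   [R4 at 1.1.1]
2. p(p(p(q(q(q(q(0)))))))  →  p(p(p(q(q(q(0))))))   [R4 at 1.1.1]
3. p(p(p(q(q(q(0))))))  →  p(p(p(q(q(0)))))   [R4 at 1.1.1]
4. p(p(p(q(q(0)))))  →  p(p(p(q(0))))   [R4 at 1.1.1]
5. p(p(p(q(0))))  →  p(p(p(0)))   [R4 at 1.1.1]

p(p(p(0)))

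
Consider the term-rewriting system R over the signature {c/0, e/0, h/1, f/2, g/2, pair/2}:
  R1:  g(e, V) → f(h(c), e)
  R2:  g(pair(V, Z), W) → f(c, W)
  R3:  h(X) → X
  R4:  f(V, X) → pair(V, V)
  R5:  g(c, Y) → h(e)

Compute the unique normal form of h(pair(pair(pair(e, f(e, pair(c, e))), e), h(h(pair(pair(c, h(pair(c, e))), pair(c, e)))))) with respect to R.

1. h(pair(pair(pair(e, f(e, pair(c, e))), e), h(h(pair(pair(c, h(pair(c, e))), pair(c, e))))))  →  pair(pair(pair(e, f(e, pair(c, e))), e), h(h(pair(pair(c, h(pair(c, e))), pair(c, e)))))   [R3 at ε]
2. pair(pair(pair(e, f(e, pair(c, e))), e), h(h(pair(pair(c, h(pair(c, e))), pair(c, e)))))  →  pair(pair(pair(e, pair(e, e)), e), h(h(pair(pair(c, h(pair(c, e))), pair(c, e)))))   [R4 at 1.1.2]
3. pair(pair(pair(e, pair(e, e)), e), h(h(pair(pair(c, h(pair(c, e))), pair(c, e)))))  →  pair(pair(pair(e, pair(e, e)), e), h(pair(pair(c, h(pair(c, e))), pair(c, e))))   [R3 at 2]
4. pair(pair(pair(e, pair(e, e)), e), h(pair(pair(c, h(pair(c, e))), pair(c, e))))  →  pair(pair(pair(e, pair(e, e)), e), pair(pair(c, h(pair(c, e))), pair(c, e)))   [R3 at 2]
5. pair(pair(pair(e, pair(e, e)), e), pair(pair(c, h(pair(c, e))), pair(c, e)))  →  pair(pair(pair(e, pair(e, e)), e), pair(pair(c, pair(c, e)), pair(c, e)))   [R3 at 2.1.2]

pair(pair(pair(e, pair(e, e)), e), pair(pair(c, pair(c, e)), pair(c, e)))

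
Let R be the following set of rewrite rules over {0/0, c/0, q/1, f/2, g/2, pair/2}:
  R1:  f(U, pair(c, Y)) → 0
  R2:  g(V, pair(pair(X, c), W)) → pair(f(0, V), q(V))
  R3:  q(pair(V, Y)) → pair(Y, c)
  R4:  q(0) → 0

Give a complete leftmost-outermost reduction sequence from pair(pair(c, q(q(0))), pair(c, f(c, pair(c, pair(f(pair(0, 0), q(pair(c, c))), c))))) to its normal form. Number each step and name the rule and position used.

pair(pair(c, 0), pair(c, 0))

1. pair(pair(c, q(q(0))), pair(c, f(c, pair(c, pair(f(pair(0, 0), q(pair(c, c))), c)))))  →  pair(pair(c, q(0)), pair(c, f(c, pair(c, pair(f(pair(0, 0), q(pair(c, c))), c)))))   [R4 at 1.2.1]
2. pair(pair(c, q(0)), pair(c, f(c, pair(c, pair(f(pair(0, 0), q(pair(c, c))), c)))))  →  pair(pair(c, 0), pair(c, f(c, pair(c, pair(f(pair(0, 0), q(pair(c, c))), c)))))   [R4 at 1.2]
3. pair(pair(c, 0), pair(c, f(c, pair(c, pair(f(pair(0, 0), q(pair(c, c))), c)))))  →  pair(pair(c, 0), pair(c, 0))   [R1 at 2.2]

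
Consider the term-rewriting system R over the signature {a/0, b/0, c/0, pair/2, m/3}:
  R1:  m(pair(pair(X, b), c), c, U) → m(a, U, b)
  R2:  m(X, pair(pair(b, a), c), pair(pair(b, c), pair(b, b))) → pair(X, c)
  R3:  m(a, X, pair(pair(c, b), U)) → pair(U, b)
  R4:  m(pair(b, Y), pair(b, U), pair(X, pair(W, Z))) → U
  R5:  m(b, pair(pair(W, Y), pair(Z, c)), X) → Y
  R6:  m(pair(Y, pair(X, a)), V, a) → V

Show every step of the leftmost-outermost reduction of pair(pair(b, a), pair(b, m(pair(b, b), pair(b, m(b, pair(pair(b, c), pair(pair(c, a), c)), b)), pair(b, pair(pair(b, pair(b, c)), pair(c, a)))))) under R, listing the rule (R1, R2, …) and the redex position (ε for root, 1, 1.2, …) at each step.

1. pair(pair(b, a), pair(b, m(pair(b, b), pair(b, m(b, pair(pair(b, c), pair(pair(c, a), c)), b)), pair(b, pair(pair(b, pair(b, c)), pair(c, a))))))  →  pair(pair(b, a), pair(b, m(b, pair(pair(b, c), pair(pair(c, a), c)), b)))   [R4 at 2.2]
2. pair(pair(b, a), pair(b, m(b, pair(pair(b, c), pair(pair(c, a), c)), b)))  →  pair(pair(b, a), pair(b, c))   [R5 at 2.2]

pair(pair(b, a), pair(b, c))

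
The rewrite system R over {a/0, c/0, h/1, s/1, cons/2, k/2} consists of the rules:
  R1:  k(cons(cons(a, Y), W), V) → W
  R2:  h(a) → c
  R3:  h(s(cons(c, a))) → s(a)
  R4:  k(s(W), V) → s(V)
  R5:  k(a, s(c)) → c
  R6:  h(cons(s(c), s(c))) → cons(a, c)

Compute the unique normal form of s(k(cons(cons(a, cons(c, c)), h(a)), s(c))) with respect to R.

s(c)

1. s(k(cons(cons(a, cons(c, c)), h(a)), s(c)))  →  s(h(a))   [R1 at 1]
2. s(h(a))  →  s(c)   [R2 at 1]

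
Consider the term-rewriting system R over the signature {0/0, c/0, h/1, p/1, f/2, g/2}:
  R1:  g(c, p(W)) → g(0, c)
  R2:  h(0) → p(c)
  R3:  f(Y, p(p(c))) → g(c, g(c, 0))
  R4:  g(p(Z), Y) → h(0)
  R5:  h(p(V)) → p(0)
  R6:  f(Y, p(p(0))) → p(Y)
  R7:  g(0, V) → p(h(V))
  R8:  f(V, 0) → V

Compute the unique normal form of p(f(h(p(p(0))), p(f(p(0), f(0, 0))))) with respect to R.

p(p(p(0)))

1. p(f(h(p(p(0))), p(f(p(0), f(0, 0)))))  →  p(f(p(0), p(f(p(0), f(0, 0)))))   [R5 at 1.1]
2. p(f(p(0), p(f(p(0), f(0, 0)))))  →  p(f(p(0), p(f(p(0), 0))))   [R8 at 1.2.1.2]
3. p(f(p(0), p(f(p(0), 0))))  →  p(f(p(0), p(p(0))))   [R8 at 1.2.1]
4. p(f(p(0), p(p(0))))  →  p(p(p(0)))   [R6 at 1]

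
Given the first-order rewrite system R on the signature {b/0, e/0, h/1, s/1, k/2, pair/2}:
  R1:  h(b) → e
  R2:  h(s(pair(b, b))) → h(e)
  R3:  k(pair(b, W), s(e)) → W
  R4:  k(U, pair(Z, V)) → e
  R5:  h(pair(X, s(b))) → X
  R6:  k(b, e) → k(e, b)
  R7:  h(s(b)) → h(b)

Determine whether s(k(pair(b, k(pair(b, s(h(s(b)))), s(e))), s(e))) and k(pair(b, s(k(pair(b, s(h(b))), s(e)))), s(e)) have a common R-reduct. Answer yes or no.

Reduce t₁ = s(k(pair(b, k(pair(b, s(h(s(b)))), s(e))), s(e))):
1. s(k(pair(b, k(pair(b, s(h(s(b)))), s(e))), s(e)))  →  s(k(pair(b, s(h(s(b)))), s(e)))   [R3 at 1]
2. s(k(pair(b, s(h(s(b)))), s(e)))  →  s(s(h(s(b))))   [R3 at 1]
3. s(s(h(s(b))))  →  s(s(h(b)))   [R7 at 1.1]
4. s(s(h(b)))  →  s(s(e))   [R1 at 1.1]

Reduce t₂ = k(pair(b, s(k(pair(b, s(h(b))), s(e)))), s(e)):
1. k(pair(b, s(k(pair(b, s(h(b))), s(e)))), s(e))  →  s(k(pair(b, s(h(b))), s(e)))   [R3 at ε]
2. s(k(pair(b, s(h(b))), s(e)))  →  s(s(h(b)))   [R3 at 1]
3. s(s(h(b)))  →  s(s(e))   [R1 at 1.1]

yes — NF(t₁) = s(s(e)), NF(t₂) = s(s(e))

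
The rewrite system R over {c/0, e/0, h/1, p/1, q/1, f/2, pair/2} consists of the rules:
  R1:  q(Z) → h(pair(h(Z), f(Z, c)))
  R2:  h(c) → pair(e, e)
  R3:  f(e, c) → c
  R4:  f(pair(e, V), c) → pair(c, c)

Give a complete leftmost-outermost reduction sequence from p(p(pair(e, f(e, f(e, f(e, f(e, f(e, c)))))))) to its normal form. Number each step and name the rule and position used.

1. p(p(pair(e, f(e, f(e, f(e, f(e, f(e, c))))))))  →  p(p(pair(e, f(e, f(e, f(e, f(e, c)))))))   [R3 at 1.1.2.2.2.2.2]
2. p(p(pair(e, f(e, f(e, f(e, f(e, c)))))))  →  p(p(pair(e, f(e, f(e, f(e, c))))))   [R3 at 1.1.2.2.2.2]
3. p(p(pair(e, f(e, f(e, f(e, c))))))  →  p(p(pair(e, f(e, f(e, c)))))   [R3 at 1.1.2.2.2]
4. p(p(pair(e, f(e, f(e, c)))))  →  p(p(pair(e, f(e, c))))   [R3 at 1.1.2.2]
5. p(p(pair(e, f(e, c))))  →  p(p(pair(e, c)))   [R3 at 1.1.2]

p(p(pair(e, c)))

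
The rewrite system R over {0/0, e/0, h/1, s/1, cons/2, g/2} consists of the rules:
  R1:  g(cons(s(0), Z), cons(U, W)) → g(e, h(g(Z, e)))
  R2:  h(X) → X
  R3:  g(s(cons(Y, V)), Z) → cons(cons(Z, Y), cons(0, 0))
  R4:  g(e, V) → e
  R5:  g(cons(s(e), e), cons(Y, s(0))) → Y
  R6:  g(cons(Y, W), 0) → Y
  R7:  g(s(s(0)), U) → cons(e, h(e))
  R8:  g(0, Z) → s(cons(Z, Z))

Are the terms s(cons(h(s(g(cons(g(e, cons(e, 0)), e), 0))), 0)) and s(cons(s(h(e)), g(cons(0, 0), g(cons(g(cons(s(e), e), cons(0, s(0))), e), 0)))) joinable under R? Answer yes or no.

Reduce t₁ = s(cons(h(s(g(cons(g(e, cons(e, 0)), e), 0))), 0)):
1. s(cons(h(s(g(cons(g(e, cons(e, 0)), e), 0))), 0))  →  s(cons(s(g(cons(g(e, cons(e, 0)), e), 0)), 0))   [R2 at 1.1]
2. s(cons(s(g(cons(g(e, cons(e, 0)), e), 0)), 0))  →  s(cons(s(g(e, cons(e, 0))), 0))   [R6 at 1.1.1]
3. s(cons(s(g(e, cons(e, 0))), 0))  →  s(cons(s(e), 0))   [R4 at 1.1.1]

Reduce t₂ = s(cons(s(h(e)), g(cons(0, 0), g(cons(g(cons(s(e), e), cons(0, s(0))), e), 0)))):
1. s(cons(s(h(e)), g(cons(0, 0), g(cons(g(cons(s(e), e), cons(0, s(0))), e), 0))))  →  s(cons(s(e), g(cons(0, 0), g(cons(g(cons(s(e), e), cons(0, s(0))), e), 0))))   [R2 at 1.1.1]
2. s(cons(s(e), g(cons(0, 0), g(cons(g(cons(s(e), e), cons(0, s(0))), e), 0))))  →  s(cons(s(e), g(cons(0, 0), g(cons(s(e), e), cons(0, s(0))))))   [R6 at 1.2.2]
3. s(cons(s(e), g(cons(0, 0), g(cons(s(e), e), cons(0, s(0))))))  →  s(cons(s(e), g(cons(0, 0), 0)))   [R5 at 1.2.2]
4. s(cons(s(e), g(cons(0, 0), 0)))  →  s(cons(s(e), 0))   [R6 at 1.2]

yes — NF(t₁) = s(cons(s(e), 0)), NF(t₂) = s(cons(s(e), 0))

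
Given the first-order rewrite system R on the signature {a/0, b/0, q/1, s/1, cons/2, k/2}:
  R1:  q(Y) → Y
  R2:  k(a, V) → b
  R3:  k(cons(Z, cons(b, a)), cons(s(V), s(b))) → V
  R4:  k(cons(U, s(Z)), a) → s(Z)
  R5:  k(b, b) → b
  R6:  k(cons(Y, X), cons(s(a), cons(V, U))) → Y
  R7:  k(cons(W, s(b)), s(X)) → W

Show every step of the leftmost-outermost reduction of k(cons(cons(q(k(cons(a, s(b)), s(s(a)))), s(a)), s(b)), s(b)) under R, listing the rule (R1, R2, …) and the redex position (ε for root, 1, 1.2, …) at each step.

1. k(cons(cons(q(k(cons(a, s(b)), s(s(a)))), s(a)), s(b)), s(b))  →  cons(q(k(cons(a, s(b)), s(s(a)))), s(a))   [R7 at ε]
2. cons(q(k(cons(a, s(b)), s(s(a)))), s(a))  →  cons(k(cons(a, s(b)), s(s(a))), s(a))   [R1 at 1]
3. cons(k(cons(a, s(b)), s(s(a))), s(a))  →  cons(a, s(a))   [R7 at 1]

cons(a, s(a))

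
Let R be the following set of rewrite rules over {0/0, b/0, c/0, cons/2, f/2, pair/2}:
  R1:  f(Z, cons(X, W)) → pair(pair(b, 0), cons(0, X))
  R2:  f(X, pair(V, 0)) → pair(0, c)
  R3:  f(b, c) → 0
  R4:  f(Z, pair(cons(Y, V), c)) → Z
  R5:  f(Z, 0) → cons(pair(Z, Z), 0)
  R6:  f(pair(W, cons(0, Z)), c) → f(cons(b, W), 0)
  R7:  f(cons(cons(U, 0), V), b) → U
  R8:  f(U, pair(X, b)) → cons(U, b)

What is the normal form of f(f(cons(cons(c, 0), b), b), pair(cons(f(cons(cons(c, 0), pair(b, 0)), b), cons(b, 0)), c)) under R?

c

1. f(f(cons(cons(c, 0), b), b), pair(cons(f(cons(cons(c, 0), pair(b, 0)), b), cons(b, 0)), c))  →  f(cons(cons(c, 0), b), b)   [R4 at ε]
2. f(cons(cons(c, 0), b), b)  →  c   [R7 at ε]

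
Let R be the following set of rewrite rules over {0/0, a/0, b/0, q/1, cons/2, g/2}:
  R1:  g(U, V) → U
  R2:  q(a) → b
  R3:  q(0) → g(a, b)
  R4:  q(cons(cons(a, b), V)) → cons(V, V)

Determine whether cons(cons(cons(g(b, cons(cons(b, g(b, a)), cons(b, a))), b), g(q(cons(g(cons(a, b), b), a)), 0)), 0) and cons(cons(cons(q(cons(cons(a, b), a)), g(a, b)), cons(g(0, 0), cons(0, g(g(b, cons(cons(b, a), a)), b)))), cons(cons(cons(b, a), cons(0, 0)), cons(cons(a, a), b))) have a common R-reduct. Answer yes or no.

Reduce t₁ = cons(cons(cons(g(b, cons(cons(b, g(b, a)), cons(b, a))), b), g(q(cons(g(cons(a, b), b), a)), 0)), 0):
1. cons(cons(cons(g(b, cons(cons(b, g(b, a)), cons(b, a))), b), g(q(cons(g(cons(a, b), b), a)), 0)), 0)  →  cons(cons(cons(b, b), g(q(cons(g(cons(a, b), b), a)), 0)), 0)   [R1 at 1.1.1]
2. cons(cons(cons(b, b), g(q(cons(g(cons(a, b), b), a)), 0)), 0)  →  cons(cons(cons(b, b), q(cons(g(cons(a, b), b), a))), 0)   [R1 at 1.2]
3. cons(cons(cons(b, b), q(cons(g(cons(a, b), b), a))), 0)  →  cons(cons(cons(b, b), q(cons(cons(a, b), a))), 0)   [R1 at 1.2.1.1]
4. cons(cons(cons(b, b), q(cons(cons(a, b), a))), 0)  →  cons(cons(cons(b, b), cons(a, a)), 0)   [R4 at 1.2]

Reduce t₂ = cons(cons(cons(q(cons(cons(a, b), a)), g(a, b)), cons(g(0, 0), cons(0, g(g(b, cons(cons(b, a), a)), b)))), cons(cons(cons(b, a), cons(0, 0)), cons(cons(a, a), b))):
1. cons(cons(cons(q(cons(cons(a, b), a)), g(a, b)), cons(g(0, 0), cons(0, g(g(b, cons(cons(b, a), a)), b)))), cons(cons(cons(b, a), cons(0, 0)), cons(cons(a, a), b)))  →  cons(cons(cons(cons(a, a), g(a, b)), cons(g(0, 0), cons(0, g(g(b, cons(cons(b, a), a)), b)))), cons(cons(cons(b, a), cons(0, 0)), cons(cons(a, a), b)))   [R4 at 1.1.1]
2. cons(cons(cons(cons(a, a), g(a, b)), cons(g(0, 0), cons(0, g(g(b, cons(cons(b, a), a)), b)))), cons(cons(cons(b, a), cons(0, 0)), cons(cons(a, a), b)))  →  cons(cons(cons(cons(a, a), a), cons(g(0, 0), cons(0, g(g(b, cons(cons(b, a), a)), b)))), cons(cons(cons(b, a), cons(0, 0)), cons(cons(a, a), b)))   [R1 at 1.1.2]
3. cons(cons(cons(cons(a, a), a), cons(g(0, 0), cons(0, g(g(b, cons(cons(b, a), a)), b)))), cons(cons(cons(b, a), cons(0, 0)), cons(cons(a, a), b)))  →  cons(cons(cons(cons(a, a), a), cons(0, cons(0, g(g(b, cons(cons(b, a), a)), b)))), cons(cons(cons(b, a), cons(0, 0)), cons(cons(a, a), b)))   [R1 at 1.2.1]
4. cons(cons(cons(cons(a, a), a), cons(0, cons(0, g(g(b, cons(cons(b, a), a)), b)))), cons(cons(cons(b, a), cons(0, 0)), cons(cons(a, a), b)))  →  cons(cons(cons(cons(a, a), a), cons(0, cons(0, g(b, cons(cons(b, a), a))))), cons(cons(cons(b, a), cons(0, 0)), cons(cons(a, a), b)))   [R1 at 1.2.2.2]
5. cons(cons(cons(cons(a, a), a), cons(0, cons(0, g(b, cons(cons(b, a), a))))), cons(cons(cons(b, a), cons(0, 0)), cons(cons(a, a), b)))  →  cons(cons(cons(cons(a, a), a), cons(0, cons(0, b))), cons(cons(cons(b, a), cons(0, 0)), cons(cons(a, a), b)))   [R1 at 1.2.2.2]

no — NF(t₁) = cons(cons(cons(b, b), cons(a, a)), 0), NF(t₂) = cons(cons(cons(cons(a, a), a), cons(0, cons(0, b))), cons(cons(cons(b, a), cons(0, 0)), cons(cons(a, a), b)))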